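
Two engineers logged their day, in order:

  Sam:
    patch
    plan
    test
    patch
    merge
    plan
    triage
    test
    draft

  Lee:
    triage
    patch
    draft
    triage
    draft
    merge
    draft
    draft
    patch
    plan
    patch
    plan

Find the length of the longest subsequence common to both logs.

4

One common subsequence of length 4: patch at Sam[1]=Lee[9], then plan at Sam[2]=Lee[10], then patch at Sam[4]=Lee[11], then plan at Sam[6]=Lee[12]. The LCS DP gives dp[9][12] = 4, so this is optimal.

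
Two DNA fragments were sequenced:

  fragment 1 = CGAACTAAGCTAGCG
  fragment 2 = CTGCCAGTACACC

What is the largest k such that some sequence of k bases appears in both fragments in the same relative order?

8

Taking C [1,1], G [2,3], A [3,6], A [4,9], C [5,10], A [8,11], C [10,12], C [14,13] gives a common subsequence of length 8. dp[15][13] = 8 confirms this is the maximum.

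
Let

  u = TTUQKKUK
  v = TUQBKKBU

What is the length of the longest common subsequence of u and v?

One common subsequence of length 6: T [2,1], U [3,2], Q [4,3], K [5,5], K [6,6], U [7,8]. dp[8][8] = 6 confirms this is the maximum.

6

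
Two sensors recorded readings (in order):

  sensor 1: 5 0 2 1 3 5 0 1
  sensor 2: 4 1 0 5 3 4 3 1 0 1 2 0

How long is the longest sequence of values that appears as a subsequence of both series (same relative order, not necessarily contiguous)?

Match 5 [1,4], then 0 [2,9], then 2 [3,11], then 0 [7,12] — 4 values in the same relative order in both. The LCS DP gives dp[8][12] = 4, so this is optimal.

4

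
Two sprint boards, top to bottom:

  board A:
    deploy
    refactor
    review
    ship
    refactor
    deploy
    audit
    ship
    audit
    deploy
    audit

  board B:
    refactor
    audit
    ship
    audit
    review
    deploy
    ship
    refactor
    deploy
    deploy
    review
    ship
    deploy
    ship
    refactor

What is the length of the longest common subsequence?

Taking refactor at board A[2]=board B[1], review at board A[3]=board B[5], ship at board A[4]=board B[7], refactor at board A[5]=board B[8], deploy at board A[6]=board B[10], ship at board A[8]=board B[12], deploy at board A[10]=board B[13] gives a common subsequence of length 7, and the DP table's final entry dp[11][15] is also 7, so no common subsequence is longer.

7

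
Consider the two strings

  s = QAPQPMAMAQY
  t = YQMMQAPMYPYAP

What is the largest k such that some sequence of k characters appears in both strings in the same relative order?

Taking Q at s[1]=t[5], then A at s[2]=t[6], then P at s[3]=t[7], then P at s[5]=t[10], then A at s[7]=t[12] gives a common subsequence of length 5, and the DP table's final entry dp[11][13] is also 5, so no common subsequence is longer.

5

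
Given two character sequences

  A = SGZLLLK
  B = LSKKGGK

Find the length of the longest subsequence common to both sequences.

3

Let dp[i][j] be the LCS length of the first i characters of A and the first j characters of B. dp[i][j] = dp[i-1][j-1]+1 when the i-th and j-th characters match, else max(dp[i-1][j], dp[i][j-1]).
    ·  L  S  K  K  G  G  K
 ·  0  0  0  0  0  0  0  0
 S  0  0  1  1  1  1  1  1
 G  0  0  1  1  1  2  2  2
 Z  0  0  1  1  1  2  2  2
 L  0  1  1  1  1  2  2  2
 L  0  1  1  1  1  2  2  2
 L  0  1  1  1  1  2  2  2
 K  0  1  1  2  2  2  2  3
dp[7][7] = 3. One LCS (by backtracking along matches): SGK.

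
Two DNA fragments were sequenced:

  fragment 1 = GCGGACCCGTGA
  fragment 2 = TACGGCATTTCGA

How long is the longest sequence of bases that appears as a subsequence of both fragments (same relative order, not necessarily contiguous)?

Pick C (fragment 1 #2, fragment 2 #3), G (fragment 1 #3, fragment 2 #4), G (fragment 1 #4, fragment 2 #5), A (fragment 1 #5, fragment 2 #7), C (fragment 1 #8, fragment 2 #11), G (fragment 1 #11, fragment 2 #12), A (fragment 1 #12, fragment 2 #13); all 7 bases appear in both, in order. The LCS DP gives dp[12][13] = 7, so this is optimal.

7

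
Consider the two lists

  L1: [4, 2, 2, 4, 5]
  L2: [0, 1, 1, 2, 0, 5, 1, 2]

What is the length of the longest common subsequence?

One common subsequence of length 2: 2 (L1 #2, L2 #4); then 2 (L1 #3, L2 #8), and the DP table's final entry dp[5][8] is also 2, so no common subsequence is longer.

2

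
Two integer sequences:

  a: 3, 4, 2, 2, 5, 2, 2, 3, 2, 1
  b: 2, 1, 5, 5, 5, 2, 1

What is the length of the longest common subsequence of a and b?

4

Match 2 at a[3]=b[1], then 5 at a[5]=b[5], then 2 at a[9]=b[6], then 1 at a[10]=b[7] — 4 values in the same relative order in both. The LCS DP gives dp[10][7] = 4, so this is optimal.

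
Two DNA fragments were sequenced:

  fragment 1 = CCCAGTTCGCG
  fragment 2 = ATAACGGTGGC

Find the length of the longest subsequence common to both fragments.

5

Let dp[i][j] be the LCS length of the first i bases of fragment 1 and the first j bases of fragment 2. dp[i][j] = dp[i-1][j-1]+1 when the i-th and j-th bases match, else max(dp[i-1][j], dp[i][j-1]).
    ·  A  T  A  A  C  G  G  T  G  G  C
 ·  0  0  0  0  0  0  0  0  0  0  0  0
 C  0  0  0  0  0  1  1  1  1  1  1  1
 C  0  0  0  0  0  1  1  1  1  1  1  2
 C  0  0  0  0  0  1  1  1  1  1  1  2
 A  0  1  1  1  1  1  1  1  1  1  1  2
 G  0  1  1  1  1  1  2  2  2  2  2  2
 T  0  1  2  2  2  2  2  2  3  3  3  3
 T  0  1  2  2  2  2  2  2  3  3  3  3
 C  0  1  2  2  2  3  3  3  3  3  3  4
 G  0  1  2  2  2  3  4  4  4  4  4  4
 C  0  1  2  2  2  3  4  4  4  4  4  5
 G  0  1  2  2  2  3  4  5  5  5  5  5
dp[11][11] = 5. One LCS (by backtracking along matches): CGTGC.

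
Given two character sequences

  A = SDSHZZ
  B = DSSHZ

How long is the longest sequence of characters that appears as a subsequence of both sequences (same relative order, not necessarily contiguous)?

4

Taking S [1,2], then S [3,3], then H [4,4], then Z [6,5] gives a common subsequence of length 4. Since dp[6][5] = 4, nothing longer is possible.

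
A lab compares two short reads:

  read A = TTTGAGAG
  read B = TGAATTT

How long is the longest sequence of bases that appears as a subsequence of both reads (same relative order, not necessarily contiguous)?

Taking T (read A #3, read B #1), then G (read A #4, read B #2), then A (read A #5, read B #3), then A (read A #7, read B #4) gives a common subsequence of length 4, and the DP table's final entry dp[8][7] is also 4, so no common subsequence is longer.

4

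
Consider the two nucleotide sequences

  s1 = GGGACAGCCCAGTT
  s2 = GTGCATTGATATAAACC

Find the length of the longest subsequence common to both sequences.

One common subsequence of length 8: G [1,1], then G [3,3], then C [5,4], then A [6,5], then G [7,8], then A [11,9], then T [13,10], then T [14,12]. The LCS DP gives dp[14][17] = 8, so this is optimal.

8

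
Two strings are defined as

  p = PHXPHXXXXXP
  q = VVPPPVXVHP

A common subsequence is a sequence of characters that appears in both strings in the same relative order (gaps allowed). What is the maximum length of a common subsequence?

4

Taking P [1,5], X [3,7], H [5,9], P [11,10] gives a common subsequence of length 4. dp[11][10] = 4 confirms this is the maximum.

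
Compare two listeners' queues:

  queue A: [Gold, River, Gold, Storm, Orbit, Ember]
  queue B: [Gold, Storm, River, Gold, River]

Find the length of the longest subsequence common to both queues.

One common subsequence of length 3: Gold (queue A #1, queue B #1) → River (queue A #2, queue B #3) → Gold (queue A #3, queue B #4). The LCS DP gives dp[6][5] = 3, so this is optimal.

3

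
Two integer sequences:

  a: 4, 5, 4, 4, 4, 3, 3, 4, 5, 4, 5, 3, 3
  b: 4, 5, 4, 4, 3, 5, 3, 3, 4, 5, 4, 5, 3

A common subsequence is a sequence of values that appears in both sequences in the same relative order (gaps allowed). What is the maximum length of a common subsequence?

11

Pick 4 [1,1], then 5 [2,2], then 4 [3,3], then 4 [4,4], then 3 [6,7], then 3 [7,8], then 4 [8,9], then 5 [9,10], then 4 [10,11], then 5 [11,12], then 3 [13,13]; all 11 values appear in both, in order. The LCS DP gives dp[13][13] = 11, so this is optimal.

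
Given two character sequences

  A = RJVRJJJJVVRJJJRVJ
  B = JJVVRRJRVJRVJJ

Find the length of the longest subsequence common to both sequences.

10

Match J [7,1], J [8,2], V [9,3], V [10,4], R [11,6], J [12,7], J [14,10], R [15,11], V [16,12], J [17,14] — 10 characters in the same relative order in both. The LCS DP gives dp[17][14] = 10, so this is optimal.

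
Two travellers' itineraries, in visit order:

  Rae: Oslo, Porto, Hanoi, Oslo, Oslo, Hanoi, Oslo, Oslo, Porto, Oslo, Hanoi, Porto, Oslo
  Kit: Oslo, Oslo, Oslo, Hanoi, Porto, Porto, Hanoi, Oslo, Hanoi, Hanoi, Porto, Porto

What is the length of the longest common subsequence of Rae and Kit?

8

Pick Oslo (Rae #1, Kit #1), Oslo (Rae #4, Kit #2), Oslo (Rae #5, Kit #3), Hanoi (Rae #6, Kit #4), Porto (Rae #9, Kit #6), Oslo (Rae #10, Kit #8), Hanoi (Rae #11, Kit #10), Porto (Rae #12, Kit #12); all 8 stops appear in both, in order. Since dp[13][12] = 8, nothing longer is possible.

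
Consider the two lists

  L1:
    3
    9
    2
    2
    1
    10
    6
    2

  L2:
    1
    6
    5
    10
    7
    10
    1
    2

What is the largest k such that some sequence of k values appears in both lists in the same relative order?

3

Let dp[i][j] be the LCS length of the first i values of L1 and the first j values of L2. dp[i][j] = dp[i-1][j-1]+1 when the i-th and j-th values match, else max(dp[i-1][j], dp[i][j-1]).
    ·  1  6  5 10  7 10  1  2
 ·  0  0  0  0  0  0  0  0  0
 3  0  0  0  0  0  0  0  0  0
 9  0  0  0  0  0  0  0  0  0
 2  0  0  0  0  0  0  0  0  1
 2  0  0  0  0  0  0  0  0  1
 1  0  1  1  1  1  1  1  1  1
10  0  1  1  1  2  2  2  2  2
 6  0  1  2  2  2  2  2  2  2
 2  0  1  2  2  2  2  2  2  3
dp[8][8] = 3. One LCS (by backtracking along matches): 1, 10, 2.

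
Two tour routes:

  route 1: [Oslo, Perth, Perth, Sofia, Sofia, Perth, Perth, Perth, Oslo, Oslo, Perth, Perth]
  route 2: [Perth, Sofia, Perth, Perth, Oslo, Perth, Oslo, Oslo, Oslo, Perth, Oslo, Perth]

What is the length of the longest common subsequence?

Match Perth at route 1[3]=route 2[1], then Sofia at route 1[5]=route 2[2], then Perth at route 1[6]=route 2[3], then Perth at route 1[7]=route 2[4], then Perth at route 1[8]=route 2[6], then Oslo at route 1[9]=route 2[8], then Oslo at route 1[10]=route 2[9], then Perth at route 1[11]=route 2[10], then Perth at route 1[12]=route 2[12] — 9 stops in the same relative order in both. Since dp[12][12] = 9, nothing longer is possible.

9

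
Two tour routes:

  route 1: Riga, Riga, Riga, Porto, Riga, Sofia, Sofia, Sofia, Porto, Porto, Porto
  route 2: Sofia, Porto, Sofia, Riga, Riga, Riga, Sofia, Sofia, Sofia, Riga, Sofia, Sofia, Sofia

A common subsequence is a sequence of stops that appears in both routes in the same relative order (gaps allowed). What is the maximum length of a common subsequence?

7

Taking Riga [1,4], then Riga [2,5], then Riga [3,6], then Riga [5,10], then Sofia [6,11], then Sofia [7,12], then Sofia [8,13] gives a common subsequence of length 7. dp[11][13] = 7 confirms this is the maximum.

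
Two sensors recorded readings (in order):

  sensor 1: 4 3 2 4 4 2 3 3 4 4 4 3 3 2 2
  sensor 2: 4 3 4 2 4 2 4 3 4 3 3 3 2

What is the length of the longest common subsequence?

Pick 4 (sensor 1 #1, sensor 2 #1); then 3 (sensor 1 #2, sensor 2 #2); then 2 (sensor 1 #3, sensor 2 #4); then 4 (sensor 1 #4, sensor 2 #5); then 4 (sensor 1 #5, sensor 2 #7); then 3 (sensor 1 #7, sensor 2 #8); then 3 (sensor 1 #8, sensor 2 #10); then 3 (sensor 1 #12, sensor 2 #11); then 3 (sensor 1 #13, sensor 2 #12); then 2 (sensor 1 #15, sensor 2 #13); all 10 values appear in both, in order. Since dp[15][13] = 10, nothing longer is possible.

10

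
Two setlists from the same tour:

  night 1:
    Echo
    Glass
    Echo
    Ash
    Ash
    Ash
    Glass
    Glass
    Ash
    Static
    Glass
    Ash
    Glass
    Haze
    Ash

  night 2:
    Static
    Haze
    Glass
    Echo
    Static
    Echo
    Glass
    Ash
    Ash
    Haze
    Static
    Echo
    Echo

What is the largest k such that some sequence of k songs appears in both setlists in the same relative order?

6

Match Echo (night 1 #1, night 2 #4), Echo (night 1 #3, night 2 #6), Glass (night 1 #8, night 2 #7), Ash (night 1 #9, night 2 #8), Ash (night 1 #12, night 2 #9), Haze (night 1 #14, night 2 #10) — 6 songs in the same relative order in both. The LCS DP gives dp[15][13] = 6, so this is optimal.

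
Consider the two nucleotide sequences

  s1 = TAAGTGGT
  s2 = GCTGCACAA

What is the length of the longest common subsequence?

Let dp[i][j] be the LCS length of the first i bases of s1 and the first j bases of s2. dp[i][j] = dp[i-1][j-1]+1 when the i-th and j-th bases match, else max(dp[i-1][j], dp[i][j-1]).
    ·  G  C  T  G  C  A  C  A  A
 ·  0  0  0  0  0  0  0  0  0  0
 T  0  0  0  1  1  1  1  1  1  1
 A  0  0  0  1  1  1  2  2  2  2
 A  0  0  0  1  1  1  2  2  3  3
 G  0  1  1  1  2  2  2  2  3  3
 T  0  1  1  2  2  2  2  2  3  3
 G  0  1  1  2  3  3  3  3  3  3
 G  0  1  1  2  3  3  3  3  3  3
 T  0  1  1  2  3  3  3  3  3  3
dp[8][9] = 3. One LCS (by backtracking along matches): TAA.

3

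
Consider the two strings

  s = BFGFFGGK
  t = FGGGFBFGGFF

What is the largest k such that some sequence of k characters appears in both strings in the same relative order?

Pick F [2,1]; then G [3,4]; then F [4,5]; then F [5,7]; then G [6,8]; then G [7,9]; all 6 characters appear in both, in order. dp[8][11] = 6 confirms this is the maximum.

6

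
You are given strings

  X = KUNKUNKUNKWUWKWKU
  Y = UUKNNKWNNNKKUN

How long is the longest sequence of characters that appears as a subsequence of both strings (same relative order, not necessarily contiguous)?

9

Pick U at X[2]=Y[2] → K at X[4]=Y[3] → N at X[6]=Y[4] → N at X[9]=Y[5] → K at X[10]=Y[6] → W at X[11]=Y[7] → K at X[14]=Y[11] → K at X[16]=Y[12] → U at X[17]=Y[13]; all 9 characters appear in both, in order. The LCS DP gives dp[17][14] = 9, so this is optimal.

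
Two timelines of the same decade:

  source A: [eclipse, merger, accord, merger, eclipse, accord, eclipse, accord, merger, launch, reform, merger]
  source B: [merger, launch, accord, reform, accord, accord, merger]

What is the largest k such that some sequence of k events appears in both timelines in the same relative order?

One common subsequence of length 5: merger at source A[2]=source B[1], accord at source A[3]=source B[3], accord at source A[6]=source B[5], accord at source A[8]=source B[6], merger at source A[12]=source B[7]. The LCS DP gives dp[12][7] = 5, so this is optimal.

5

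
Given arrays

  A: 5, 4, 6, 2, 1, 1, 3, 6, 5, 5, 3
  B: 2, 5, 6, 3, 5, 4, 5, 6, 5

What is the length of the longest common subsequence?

Let dp[i][j] be the LCS length of the first i values of A and the first j values of B. dp[i][j] = dp[i-1][j-1]+1 when the i-th and j-th values match, else max(dp[i-1][j], dp[i][j-1]).
    ·  2  5  6  3  5  4  5  6  5
 ·  0  0  0  0  0  0  0  0  0  0
 5  0  0  1  1  1  1  1  1  1  1
 4  0  0  1  1  1  1  2  2  2  2
 6  0  0  1  2  2  2  2  2  3  3
 2  0  1  1  2  2  2  2  2  3  3
 1  0  1  1  2  2  2  2  2  3  3
 1  0  1  1  2  2  2  2  2  3  3
 3  0  1  1  2  3  3  3  3  3  3
 6  0  1  1  2  3  3  3  3  4  4
 5  0  1  2  2  3  4  4  4  4  5
 5  0  1  2  2  3  4  4  5  5  5
 3  0  1  2  2  3  4  4  5  5  5
dp[11][9] = 5. One LCS (by backtracking along matches): 5, 6, 3, 6, 5.

5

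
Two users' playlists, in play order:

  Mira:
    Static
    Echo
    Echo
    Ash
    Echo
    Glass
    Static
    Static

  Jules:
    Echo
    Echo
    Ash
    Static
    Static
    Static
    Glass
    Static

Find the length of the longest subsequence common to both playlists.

5

Taking Echo at Mira[2]=Jules[1]; then Echo at Mira[3]=Jules[2]; then Ash at Mira[4]=Jules[3]; then Glass at Mira[6]=Jules[7]; then Static at Mira[8]=Jules[8] gives a common subsequence of length 5, and the DP table's final entry dp[8][8] is also 5, so no common subsequence is longer.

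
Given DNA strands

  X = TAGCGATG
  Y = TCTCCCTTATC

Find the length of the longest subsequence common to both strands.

4

Let dp[i][j] be the LCS length of the first i bases of X and the first j bases of Y. dp[i][j] = dp[i-1][j-1]+1 when the i-th and j-th bases match, else max(dp[i-1][j], dp[i][j-1]).
    ·  T  C  T  C  C  C  T  T  A  T  C
 ·  0  0  0  0  0  0  0  0  0  0  0  0
 T  0  1  1  1  1  1  1  1  1  1  1  1
 A  0  1  1  1  1  1  1  1  1  2  2  2
 G  0  1  1  1  1  1  1  1  1  2  2  2
 C  0  1  2  2  2  2  2  2  2  2  2  3
 G  0  1  2  2  2  2  2  2  2  2  2  3
 A  0  1  2  2  2  2  2  2  2  3  3  3
 T  0  1  2  3  3  3  3  3  3  3  4  4
 G  0  1  2  3  3  3  3  3  3  3  4  4
dp[8][11] = 4. One LCS (by backtracking along matches): TCAT.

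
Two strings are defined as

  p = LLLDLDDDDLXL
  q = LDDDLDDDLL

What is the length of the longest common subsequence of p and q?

Match L [1,1], then D [4,4], then L [5,5], then D [7,6], then D [8,7], then D [9,8], then L [10,9], then L [12,10] — 8 characters in the same relative order in both. The LCS DP gives dp[12][10] = 8, so this is optimal.

8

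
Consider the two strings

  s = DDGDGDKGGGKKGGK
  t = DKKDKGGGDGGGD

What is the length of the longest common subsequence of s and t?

Pick D (s #1, t #1), D (s #2, t #4), G (s #3, t #7), G (s #5, t #8), D (s #6, t #9), G (s #8, t #10), G (s #9, t #11), G (s #10, t #12); all 8 characters appear in both, in order, and the DP table's final entry dp[15][13] is also 8, so no common subsequence is longer.

8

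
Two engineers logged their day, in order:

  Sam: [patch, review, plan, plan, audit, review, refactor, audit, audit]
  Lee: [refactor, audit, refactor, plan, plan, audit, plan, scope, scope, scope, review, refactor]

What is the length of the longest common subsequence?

5

Match plan [3,4], then plan [4,5], then audit [5,6], then review [6,11], then refactor [7,12] — 5 tasks in the same relative order in both, and the DP table's final entry dp[9][12] is also 5, so no common subsequence is longer.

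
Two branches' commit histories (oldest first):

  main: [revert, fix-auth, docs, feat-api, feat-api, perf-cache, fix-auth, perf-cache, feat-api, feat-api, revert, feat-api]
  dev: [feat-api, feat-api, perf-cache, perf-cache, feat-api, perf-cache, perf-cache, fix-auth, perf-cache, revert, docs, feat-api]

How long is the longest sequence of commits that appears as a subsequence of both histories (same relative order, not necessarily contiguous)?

7

Taking feat-api (main #4, dev #2); then feat-api (main #5, dev #5); then perf-cache (main #6, dev #7); then fix-auth (main #7, dev #8); then perf-cache (main #8, dev #9); then revert (main #11, dev #10); then feat-api (main #12, dev #12) gives a common subsequence of length 7, and the DP table's final entry dp[12][12] is also 7, so no common subsequence is longer.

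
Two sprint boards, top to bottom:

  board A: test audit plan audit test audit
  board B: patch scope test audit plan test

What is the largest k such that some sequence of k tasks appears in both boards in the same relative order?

4

Taking test at board A[1]=board B[3] → audit at board A[2]=board B[4] → plan at board A[3]=board B[5] → test at board A[5]=board B[6] gives a common subsequence of length 4. dp[6][6] = 4 confirms this is the maximum.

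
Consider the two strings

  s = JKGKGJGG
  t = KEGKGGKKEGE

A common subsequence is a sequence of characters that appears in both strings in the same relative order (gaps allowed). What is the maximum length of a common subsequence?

6

Let dp[i][j] be the LCS length of the first i characters of s and the first j characters of t. dp[i][j] = dp[i-1][j-1]+1 when the i-th and j-th characters match, else max(dp[i-1][j], dp[i][j-1]).
    ·  K  E  G  K  G  G  K  K  E  G  E
 ·  0  0  0  0  0  0  0  0  0  0  0  0
 J  0  0  0  0  0  0  0  0  0  0  0  0
 K  0  1  1  1  1  1  1  1  1  1  1  1
 G  0  1  1  2  2  2  2  2  2  2  2  2
 K  0  1  1  2  3  3  3  3  3  3  3  3
 G  0  1  1  2  3  4  4  4  4  4  4  4
 J  0  1  1  2  3  4  4  4  4  4  4  4
 G  0  1  1  2  3  4  5  5  5  5  5  5
 G  0  1  1  2  3  4  5  5  5  5  6  6
dp[8][11] = 6. One LCS (by backtracking along matches): KGKGGG.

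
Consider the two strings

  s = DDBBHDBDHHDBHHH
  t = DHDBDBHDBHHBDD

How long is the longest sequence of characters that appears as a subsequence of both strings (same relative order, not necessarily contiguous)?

10

One common subsequence of length 10: D at s[1]=t[1] → D at s[2]=t[3] → B at s[3]=t[4] → B at s[4]=t[6] → H at s[5]=t[7] → D at s[6]=t[8] → B at s[7]=t[9] → H at s[9]=t[10] → H at s[10]=t[11] → D at s[11]=t[14]. The LCS DP gives dp[15][14] = 10, so this is optimal.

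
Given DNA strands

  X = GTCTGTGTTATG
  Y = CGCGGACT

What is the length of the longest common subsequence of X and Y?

6

Taking G [1,2] → C [3,3] → G [5,4] → G [7,5] → A [10,6] → T [11,8] gives a common subsequence of length 6, and the DP table's final entry dp[12][8] is also 6, so no common subsequence is longer.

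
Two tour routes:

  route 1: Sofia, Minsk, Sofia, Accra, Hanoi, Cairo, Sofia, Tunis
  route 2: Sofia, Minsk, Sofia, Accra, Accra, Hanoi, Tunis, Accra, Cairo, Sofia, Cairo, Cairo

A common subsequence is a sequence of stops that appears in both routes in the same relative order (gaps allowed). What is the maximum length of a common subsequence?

Match Sofia at route 1[1]=route 2[1], then Minsk at route 1[2]=route 2[2], then Sofia at route 1[3]=route 2[3], then Accra at route 1[4]=route 2[5], then Hanoi at route 1[5]=route 2[6], then Cairo at route 1[6]=route 2[9], then Sofia at route 1[7]=route 2[10] — 7 stops in the same relative order in both. dp[8][12] = 7 confirms this is the maximum.

7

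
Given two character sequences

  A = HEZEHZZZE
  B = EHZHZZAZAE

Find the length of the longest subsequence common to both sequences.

7

One common subsequence of length 7: H at A[1]=B[2], then Z at A[3]=B[3], then H at A[5]=B[4], then Z at A[6]=B[5], then Z at A[7]=B[6], then Z at A[8]=B[8], then E at A[9]=B[10]. The LCS DP gives dp[9][10] = 7, so this is optimal.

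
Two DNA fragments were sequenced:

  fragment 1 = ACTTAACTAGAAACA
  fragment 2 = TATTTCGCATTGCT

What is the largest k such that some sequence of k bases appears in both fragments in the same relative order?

Pick A [1,2] → T [3,4] → T [4,5] → A [5,9] → T [8,11] → G [10,12] → C [14,13]; all 7 bases appear in both, in order, and the DP table's final entry dp[15][14] is also 7, so no common subsequence is longer.

7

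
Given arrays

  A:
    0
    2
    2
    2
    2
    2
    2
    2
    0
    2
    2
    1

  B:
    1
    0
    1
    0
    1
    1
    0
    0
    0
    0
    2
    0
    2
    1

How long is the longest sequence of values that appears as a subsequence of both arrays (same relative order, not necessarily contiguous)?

5

Match 0 at A[1]=B[10], then 2 at A[8]=B[11], then 0 at A[9]=B[12], then 2 at A[11]=B[13], then 1 at A[12]=B[14] — 5 values in the same relative order in both, and the DP table's final entry dp[12][14] is also 5, so no common subsequence is longer.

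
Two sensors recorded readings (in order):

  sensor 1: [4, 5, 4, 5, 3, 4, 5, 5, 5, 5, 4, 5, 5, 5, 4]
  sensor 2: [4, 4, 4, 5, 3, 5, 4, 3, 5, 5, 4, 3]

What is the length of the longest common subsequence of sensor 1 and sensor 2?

9

One common subsequence of length 9: 4 at sensor 1[1]=sensor 2[2]; then 4 at sensor 1[3]=sensor 2[3]; then 5 at sensor 1[4]=sensor 2[4]; then 3 at sensor 1[5]=sensor 2[5]; then 5 at sensor 1[10]=sensor 2[6]; then 4 at sensor 1[11]=sensor 2[7]; then 5 at sensor 1[13]=sensor 2[9]; then 5 at sensor 1[14]=sensor 2[10]; then 4 at sensor 1[15]=sensor 2[11]. dp[15][12] = 9 confirms this is the maximum.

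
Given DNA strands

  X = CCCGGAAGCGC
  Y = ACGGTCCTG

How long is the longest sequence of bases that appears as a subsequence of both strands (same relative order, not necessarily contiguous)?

5

Taking C (X #3, Y #2), G (X #4, Y #3), G (X #5, Y #4), C (X #9, Y #7), G (X #10, Y #9) gives a common subsequence of length 5. Since dp[11][9] = 5, nothing longer is possible.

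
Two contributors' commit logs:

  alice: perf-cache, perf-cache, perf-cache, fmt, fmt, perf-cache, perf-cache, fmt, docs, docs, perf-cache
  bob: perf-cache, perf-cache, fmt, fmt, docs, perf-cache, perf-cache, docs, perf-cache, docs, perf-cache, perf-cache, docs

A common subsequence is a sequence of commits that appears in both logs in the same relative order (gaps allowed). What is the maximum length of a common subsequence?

9

Pick perf-cache (alice #2, bob #1), then perf-cache (alice #3, bob #2), then fmt (alice #4, bob #3), then fmt (alice #5, bob #4), then perf-cache (alice #6, bob #6), then perf-cache (alice #7, bob #7), then docs (alice #9, bob #8), then docs (alice #10, bob #10), then perf-cache (alice #11, bob #12); all 9 commits appear in both, in order, and the DP table's final entry dp[11][13] is also 9, so no common subsequence is longer.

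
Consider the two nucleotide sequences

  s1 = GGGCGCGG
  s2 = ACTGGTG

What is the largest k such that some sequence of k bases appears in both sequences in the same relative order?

4

Let dp[i][j] be the LCS length of the first i bases of s1 and the first j bases of s2. dp[i][j] = dp[i-1][j-1]+1 when the i-th and j-th bases match, else max(dp[i-1][j], dp[i][j-1]).
    ·  A  C  T  G  G  T  G
 ·  0  0  0  0  0  0  0  0
 G  0  0  0  0  1  1  1  1
 G  0  0  0  0  1  2  2  2
 G  0  0  0  0  1  2  2  3
 C  0  0  1  1  1  2  2  3
 G  0  0  1  1  2  2  2  3
 C  0  0  1  1  2  2  2  3
 G  0  0  1  1  2  3  3  3
 G  0  0  1  1  2  3  3  4
dp[8][7] = 4. One LCS (by backtracking along matches): CGGG.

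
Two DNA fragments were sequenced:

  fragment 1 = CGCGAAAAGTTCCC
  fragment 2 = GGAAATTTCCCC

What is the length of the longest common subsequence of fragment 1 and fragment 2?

Pick G [2,1], G [4,2], A [5,3], A [6,4], A [7,5], T [10,7], T [11,8], C [12,10], C [13,11], C [14,12]; all 10 bases appear in both, in order. Since dp[14][12] = 10, nothing longer is possible.

10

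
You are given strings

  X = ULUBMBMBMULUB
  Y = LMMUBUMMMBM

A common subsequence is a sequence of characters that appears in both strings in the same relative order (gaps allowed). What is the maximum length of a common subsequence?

7

Match L [2,1], U [3,4], B [4,5], M [5,8], M [7,9], B [8,10], M [9,11] — 7 characters in the same relative order in both. dp[13][11] = 7 confirms this is the maximum.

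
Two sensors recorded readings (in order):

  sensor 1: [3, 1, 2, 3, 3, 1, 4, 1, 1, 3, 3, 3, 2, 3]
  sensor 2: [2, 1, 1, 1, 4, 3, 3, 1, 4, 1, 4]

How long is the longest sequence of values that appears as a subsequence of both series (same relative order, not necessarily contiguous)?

6

Taking 1 at sensor 1[2]=sensor 2[4], then 3 at sensor 1[4]=sensor 2[6], then 3 at sensor 1[5]=sensor 2[7], then 1 at sensor 1[6]=sensor 2[8], then 4 at sensor 1[7]=sensor 2[9], then 1 at sensor 1[8]=sensor 2[10] gives a common subsequence of length 6, and the DP table's final entry dp[14][11] is also 6, so no common subsequence is longer.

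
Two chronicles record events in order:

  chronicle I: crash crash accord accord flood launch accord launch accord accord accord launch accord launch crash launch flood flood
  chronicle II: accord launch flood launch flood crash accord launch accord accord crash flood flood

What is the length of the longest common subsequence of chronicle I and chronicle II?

10

Pick accord (chronicle I #3, chronicle II #1), flood (chronicle I #5, chronicle II #3), launch (chronicle I #6, chronicle II #4), accord (chronicle I #7, chronicle II #7), launch (chronicle I #8, chronicle II #8), accord (chronicle I #11, chronicle II #9), accord (chronicle I #13, chronicle II #10), crash (chronicle I #15, chronicle II #11), flood (chronicle I #17, chronicle II #12), flood (chronicle I #18, chronicle II #13); all 10 events appear in both, in order. The LCS DP gives dp[18][13] = 10, so this is optimal.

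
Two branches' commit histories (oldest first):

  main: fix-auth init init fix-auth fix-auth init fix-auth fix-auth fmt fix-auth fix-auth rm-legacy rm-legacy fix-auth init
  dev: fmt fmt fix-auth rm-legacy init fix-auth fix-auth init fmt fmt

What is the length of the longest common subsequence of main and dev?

Taking fix-auth [1,3]; then init [3,5]; then fix-auth [4,6]; then fix-auth [5,7]; then init [6,8]; then fmt [9,10] gives a common subsequence of length 6. Since dp[15][10] = 6, nothing longer is possible.

6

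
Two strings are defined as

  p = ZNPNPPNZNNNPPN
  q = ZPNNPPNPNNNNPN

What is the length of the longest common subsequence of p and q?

11

Match Z at p[1]=q[1], N at p[2]=q[4], P at p[3]=q[6], N at p[4]=q[7], P at p[6]=q[8], N at p[7]=q[9], N at p[9]=q[10], N at p[10]=q[11], N at p[11]=q[12], P at p[13]=q[13], N at p[14]=q[14] — 11 characters in the same relative order in both. The LCS DP gives dp[14][14] = 11, so this is optimal.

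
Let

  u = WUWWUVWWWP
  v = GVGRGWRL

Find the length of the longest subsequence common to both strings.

Let dp[i][j] be the LCS length of the first i characters of u and the first j characters of v. dp[i][j] = dp[i-1][j-1]+1 when the i-th and j-th characters match, else max(dp[i-1][j], dp[i][j-1]).
    ·  G  V  G  R  G  W  R  L
 ·  0  0  0  0  0  0  0  0  0
 W  0  0  0  0  0  0  1  1  1
 U  0  0  0  0  0  0  1  1  1
 W  0  0  0  0  0  0  1  1  1
 W  0  0  0  0  0  0  1  1  1
 U  0  0  0  0  0  0  1  1  1
 V  0  0  1  1  1  1  1  1  1
 W  0  0  1  1  1  1  2  2  2
 W  0  0  1  1  1  1  2  2  2
 W  0  0  1  1  1  1  2  2  2
 P  0  0  1  1  1  1  2  2  2
dp[10][8] = 2. One LCS (by backtracking along matches): VW.

2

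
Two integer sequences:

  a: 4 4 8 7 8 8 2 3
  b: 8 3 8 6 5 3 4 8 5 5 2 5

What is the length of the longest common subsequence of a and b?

4

Taking 8 at a[3]=b[1] → 8 at a[5]=b[3] → 8 at a[6]=b[8] → 2 at a[7]=b[11] gives a common subsequence of length 4. dp[8][12] = 4 confirms this is the maximum.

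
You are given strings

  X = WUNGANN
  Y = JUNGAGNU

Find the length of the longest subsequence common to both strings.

Let dp[i][j] be the LCS length of the first i characters of X and the first j characters of Y. dp[i][j] = dp[i-1][j-1]+1 when the i-th and j-th characters match, else max(dp[i-1][j], dp[i][j-1]).
    ·  J  U  N  G  A  G  N  U
 ·  0  0  0  0  0  0  0  0  0
 W  0  0  0  0  0  0  0  0  0
 U  0  0  1  1  1  1  1  1  1
 N  0  0  1  2  2  2  2  2  2
 G  0  0  1  2  3  3  3  3  3
 A  0  0  1  2  3  4  4  4  4
 N  0  0  1  2  3  4  4  5  5
 N  0  0  1  2  3  4  4  5  5
dp[7][8] = 5. One LCS (by backtracking along matches): UNGAN.

5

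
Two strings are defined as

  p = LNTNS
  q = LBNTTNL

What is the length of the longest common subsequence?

4

Match L at p[1]=q[1], then N at p[2]=q[3], then T at p[3]=q[5], then N at p[4]=q[6] — 4 characters in the same relative order in both. Since dp[5][7] = 4, nothing longer is possible.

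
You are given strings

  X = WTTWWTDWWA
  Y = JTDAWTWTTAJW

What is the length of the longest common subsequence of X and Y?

Let dp[i][j] be the LCS length of the first i characters of X and the first j characters of Y. dp[i][j] = dp[i-1][j-1]+1 when the i-th and j-th characters match, else max(dp[i-1][j], dp[i][j-1]).
    ·  J  T  D  A  W  T  W  T  T  A  J  W
 ·  0  0  0  0  0  0  0  0  0  0  0  0  0
 W  0  0  0  0  0  1  1  1  1  1  1  1  1
 T  0  0  1  1  1  1  2  2  2  2  2  2  2
 T  0  0  1  1  1  1  2  2  3  3  3  3  3
 W  0  0  1  1  1  2  2  3  3  3  3  3  4
 W  0  0  1  1  1  2  2  3  3  3  3  3  4
 T  0  0  1  1  1  2  3  3  4  4  4  4  4
 D  0  0  1  2  2  2  3  3  4  4  4  4  4
 W  0  0  1  2  2  3  3  4  4  4  4  4  5
 W  0  0  1  2  2  3  3  4  4  4  4  4  5
 A  0  0  1  2  3  3  3  4  4  4  5  5  5
dp[10][12] = 5. One LCS (by backtracking along matches): WTTTW.

5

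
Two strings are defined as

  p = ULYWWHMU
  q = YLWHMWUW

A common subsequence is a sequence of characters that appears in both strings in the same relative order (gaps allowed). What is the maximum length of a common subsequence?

5

Let dp[i][j] be the LCS length of the first i characters of p and the first j characters of q. dp[i][j] = dp[i-1][j-1]+1 when the i-th and j-th characters match, else max(dp[i-1][j], dp[i][j-1]).
    ·  Y  L  W  H  M  W  U  W
 ·  0  0  0  0  0  0  0  0  0
 U  0  0  0  0  0  0  0  1  1
 L  0  0  1  1  1  1  1  1  1
 Y  0  1  1  1  1  1  1  1  1
 W  0  1  1  2  2  2  2  2  2
 W  0  1  1  2  2  2  3  3  3
 H  0  1  1  2  3  3  3  3  3
 M  0  1  1  2  3  4  4  4  4
 U  0  1  1  2  3  4  4  5  5
dp[8][8] = 5. One LCS (by backtracking along matches): LWHMU.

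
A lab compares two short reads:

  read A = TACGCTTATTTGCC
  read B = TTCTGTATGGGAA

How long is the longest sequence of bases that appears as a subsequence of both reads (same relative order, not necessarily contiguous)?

Pick T at read A[1]=read B[2], C at read A[3]=read B[3], G at read A[4]=read B[5], T at read A[7]=read B[6], A at read A[8]=read B[7], T at read A[9]=read B[8], G at read A[12]=read B[11]; all 7 bases appear in both, in order. Since dp[14][13] = 7, nothing longer is possible.

7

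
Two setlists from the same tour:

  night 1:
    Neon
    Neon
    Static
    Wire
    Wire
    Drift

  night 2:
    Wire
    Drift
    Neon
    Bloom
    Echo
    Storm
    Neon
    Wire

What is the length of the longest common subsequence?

3

Taking Neon (night 1 #1, night 2 #3); then Neon (night 1 #2, night 2 #7); then Wire (night 1 #5, night 2 #8) gives a common subsequence of length 3. The LCS DP gives dp[6][8] = 3, so this is optimal.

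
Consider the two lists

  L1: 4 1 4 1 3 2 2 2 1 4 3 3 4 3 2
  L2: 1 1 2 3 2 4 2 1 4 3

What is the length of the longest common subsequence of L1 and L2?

8

One common subsequence of length 8: 1 [2,1] → 1 [4,2] → 3 [5,4] → 2 [6,5] → 2 [8,7] → 1 [9,8] → 4 [13,9] → 3 [14,10]. The LCS DP gives dp[15][10] = 8, so this is optimal.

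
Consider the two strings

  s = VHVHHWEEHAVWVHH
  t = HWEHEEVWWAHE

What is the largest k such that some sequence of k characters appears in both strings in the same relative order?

7

Pick H at s[2]=t[1]; then H at s[5]=t[4]; then E at s[7]=t[5]; then E at s[8]=t[6]; then V at s[11]=t[7]; then W at s[12]=t[9]; then H at s[14]=t[11]; all 7 characters appear in both, in order. Since dp[15][12] = 7, nothing longer is possible.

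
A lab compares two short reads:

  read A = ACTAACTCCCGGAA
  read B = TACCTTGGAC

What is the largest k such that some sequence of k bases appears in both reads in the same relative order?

Let dp[i][j] be the LCS length of the first i bases of read A and the first j bases of read B. dp[i][j] = dp[i-1][j-1]+1 when the i-th and j-th bases match, else max(dp[i-1][j], dp[i][j-1]).
    ·  T  A  C  C  T  T  G  G  A  C
 ·  0  0  0  0  0  0  0  0  0  0  0
 A  0  0  1  1  1  1  1  1  1  1  1
 C  0  0  1  2  2  2  2  2  2  2  2
 T  0  1  1  2  2  3  3  3  3  3  3
 A  0  1  2  2  2  3  3  3  3  4  4
 A  0  1  2  2  2  3  3  3  3  4  4
 C  0  1  2  3  3  3  3  3  3  4  5
 T  0  1  2  3  3  4  4  4  4  4  5
 C  0  1  2  3  4  4  4  4  4  4  5
 C  0  1  2  3  4  4  4  4  4  4  5
 C  0  1  2  3  4  4  4  4  4  4  5
 G  0  1  2  3  4  4  4  5  5  5  5
 G  0  1  2  3  4  4  4  5  6  6  6
 A  0  1  2  3  4  4  4  5  6  7  7
 A  0  1  2  3  4  4  4  5  6  7  7
dp[14][10] = 7. One LCS (by backtracking along matches): ACTTGGA.

7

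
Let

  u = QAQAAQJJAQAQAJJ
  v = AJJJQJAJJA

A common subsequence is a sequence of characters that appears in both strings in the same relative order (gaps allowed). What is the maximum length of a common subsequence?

7

One common subsequence of length 7: A at u[2]=v[1], J at u[7]=v[3], J at u[8]=v[4], Q at u[10]=v[5], A at u[13]=v[7], J at u[14]=v[8], J at u[15]=v[9]. dp[15][10] = 7 confirms this is the maximum.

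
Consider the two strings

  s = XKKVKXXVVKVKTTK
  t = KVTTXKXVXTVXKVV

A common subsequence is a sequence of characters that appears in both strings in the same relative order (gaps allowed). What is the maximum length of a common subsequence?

One common subsequence of length 8: K at s[3]=t[1], then V at s[4]=t[2], then K at s[5]=t[6], then X at s[6]=t[7], then X at s[7]=t[9], then V at s[8]=t[11], then V at s[9]=t[14], then V at s[11]=t[15]. The LCS DP gives dp[15][15] = 8, so this is optimal.

8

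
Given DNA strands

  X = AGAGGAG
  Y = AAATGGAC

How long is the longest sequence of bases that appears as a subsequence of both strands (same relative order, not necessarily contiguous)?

Pick A at X[1]=Y[2], A at X[3]=Y[3], G at X[4]=Y[5], G at X[5]=Y[6], A at X[6]=Y[7]; all 5 bases appear in both, in order. Since dp[7][8] = 5, nothing longer is possible.

5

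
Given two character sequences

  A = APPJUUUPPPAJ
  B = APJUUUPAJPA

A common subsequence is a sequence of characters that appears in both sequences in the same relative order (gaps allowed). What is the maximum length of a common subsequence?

Taking A (A #1, B #1); then P (A #3, B #2); then J (A #4, B #3); then U (A #5, B #4); then U (A #6, B #5); then U (A #7, B #6); then P (A #8, B #7); then P (A #10, B #10); then A (A #11, B #11) gives a common subsequence of length 9. Since dp[12][11] = 9, nothing longer is possible.

9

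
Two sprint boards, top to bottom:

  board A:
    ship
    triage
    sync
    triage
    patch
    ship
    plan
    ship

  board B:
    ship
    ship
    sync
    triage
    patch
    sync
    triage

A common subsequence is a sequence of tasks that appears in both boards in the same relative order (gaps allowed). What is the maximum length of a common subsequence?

Pick ship (board A #1, board B #2) → triage (board A #2, board B #4) → sync (board A #3, board B #6) → triage (board A #4, board B #7); all 4 tasks appear in both, in order. dp[8][7] = 4 confirms this is the maximum.

4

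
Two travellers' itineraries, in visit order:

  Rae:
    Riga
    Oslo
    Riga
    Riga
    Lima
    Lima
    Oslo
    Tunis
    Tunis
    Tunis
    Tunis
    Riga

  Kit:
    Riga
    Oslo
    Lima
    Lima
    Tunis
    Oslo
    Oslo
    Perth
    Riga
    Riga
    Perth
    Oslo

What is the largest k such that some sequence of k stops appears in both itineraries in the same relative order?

One common subsequence of length 6: Riga [1,1] → Oslo [2,2] → Lima [5,3] → Lima [6,4] → Oslo [7,7] → Riga [12,10], and the DP table's final entry dp[12][12] is also 6, so no common subsequence is longer.

6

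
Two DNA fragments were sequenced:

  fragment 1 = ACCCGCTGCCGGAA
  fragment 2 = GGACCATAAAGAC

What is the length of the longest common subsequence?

Pick A (fragment 1 #1, fragment 2 #3), then C (fragment 1 #2, fragment 2 #4), then C (fragment 1 #3, fragment 2 #5), then T (fragment 1 #7, fragment 2 #7), then G (fragment 1 #8, fragment 2 #11), then C (fragment 1 #10, fragment 2 #13); all 6 bases appear in both, in order. dp[14][13] = 6 confirms this is the maximum.

6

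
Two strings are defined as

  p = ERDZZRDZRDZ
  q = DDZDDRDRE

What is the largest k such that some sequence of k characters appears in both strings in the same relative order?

Pick D at p[3]=q[2]; then Z at p[4]=q[3]; then R at p[6]=q[6]; then D at p[7]=q[7]; then R at p[9]=q[8]; all 5 characters appear in both, in order, and the DP table's final entry dp[11][9] is also 5, so no common subsequence is longer.

5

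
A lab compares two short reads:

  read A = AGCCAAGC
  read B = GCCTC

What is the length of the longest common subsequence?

Pick G [2,1] → C [3,2] → C [4,3] → C [8,5]; all 4 bases appear in both, in order. dp[8][5] = 4 confirms this is the maximum.

4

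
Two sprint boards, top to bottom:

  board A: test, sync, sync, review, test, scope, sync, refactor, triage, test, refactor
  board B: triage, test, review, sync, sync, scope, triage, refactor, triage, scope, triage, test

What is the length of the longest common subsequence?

7

One common subsequence of length 7: test [1,2] → sync [2,4] → sync [3,5] → scope [6,6] → refactor [8,8] → triage [9,11] → test [10,12], and the DP table's final entry dp[11][12] is also 7, so no common subsequence is longer.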